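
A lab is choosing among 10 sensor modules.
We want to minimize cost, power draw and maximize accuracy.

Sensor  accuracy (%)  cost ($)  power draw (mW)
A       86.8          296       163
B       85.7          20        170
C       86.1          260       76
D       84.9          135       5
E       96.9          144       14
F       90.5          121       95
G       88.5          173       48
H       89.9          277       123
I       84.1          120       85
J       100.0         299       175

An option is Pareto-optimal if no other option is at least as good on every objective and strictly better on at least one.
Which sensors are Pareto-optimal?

B, D, E, F, I, J

A: dominated by E (accuracy 96.9≥86.8, cost 144≤296, power draw 14≤163).
B: not dominated (best cost).
C: dominated by E (accuracy 96.9≥86.1, cost 144≤260, power draw 14≤76).
D: not dominated (best power draw).
E: not dominated.
F: not dominated.
G: dominated by E (accuracy 96.9≥88.5, cost 144≤173, power draw 14≤48).
H: dominated by E (accuracy 96.9≥89.9, cost 144≤277, power draw 14≤123).
I: not dominated.
J: not dominated (best accuracy).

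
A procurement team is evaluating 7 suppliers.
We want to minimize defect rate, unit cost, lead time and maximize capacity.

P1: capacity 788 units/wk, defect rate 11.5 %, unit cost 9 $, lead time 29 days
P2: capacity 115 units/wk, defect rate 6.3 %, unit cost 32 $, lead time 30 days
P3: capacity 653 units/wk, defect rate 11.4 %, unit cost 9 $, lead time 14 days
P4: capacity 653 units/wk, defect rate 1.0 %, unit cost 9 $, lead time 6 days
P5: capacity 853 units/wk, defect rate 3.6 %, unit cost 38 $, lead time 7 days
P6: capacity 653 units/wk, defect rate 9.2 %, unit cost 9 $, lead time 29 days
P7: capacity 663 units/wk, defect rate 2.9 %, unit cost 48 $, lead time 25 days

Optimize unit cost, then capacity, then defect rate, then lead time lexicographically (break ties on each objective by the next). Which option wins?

First minimize unit cost: best is 9, kept {P1, P3, P4, P6}.
Then maximize capacity: best is 788, kept {P1}.

P1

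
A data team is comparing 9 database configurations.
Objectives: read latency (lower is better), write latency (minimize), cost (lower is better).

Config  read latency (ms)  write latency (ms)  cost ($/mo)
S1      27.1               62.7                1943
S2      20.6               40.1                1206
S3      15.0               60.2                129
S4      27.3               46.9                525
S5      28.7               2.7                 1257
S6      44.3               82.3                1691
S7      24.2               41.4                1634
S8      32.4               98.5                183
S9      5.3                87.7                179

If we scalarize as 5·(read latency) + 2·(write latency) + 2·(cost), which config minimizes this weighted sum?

S1: 5·27.1 + 2·62.7 + 2·1943 = 4146.9
S2: 5·20.6 + 2·40.1 + 2·1206 = 2595.2
S3: 5·15.0 + 2·60.2 + 2·129 = 453.4
S4: 5·27.3 + 2·46.9 + 2·525 = 1280.3
S5: 5·28.7 + 2·2.7 + 2·1257 = 2662.9
S6: 5·44.3 + 2·82.3 + 2·1691 = 3768.1
S7: 5·24.2 + 2·41.4 + 2·1634 = 3471.8
S8: 5·32.4 + 2·98.5 + 2·183 = 725.0
S9: 5·5.3 + 2·87.7 + 2·179 = 559.9
Lowest: S3 at 453.4.

S3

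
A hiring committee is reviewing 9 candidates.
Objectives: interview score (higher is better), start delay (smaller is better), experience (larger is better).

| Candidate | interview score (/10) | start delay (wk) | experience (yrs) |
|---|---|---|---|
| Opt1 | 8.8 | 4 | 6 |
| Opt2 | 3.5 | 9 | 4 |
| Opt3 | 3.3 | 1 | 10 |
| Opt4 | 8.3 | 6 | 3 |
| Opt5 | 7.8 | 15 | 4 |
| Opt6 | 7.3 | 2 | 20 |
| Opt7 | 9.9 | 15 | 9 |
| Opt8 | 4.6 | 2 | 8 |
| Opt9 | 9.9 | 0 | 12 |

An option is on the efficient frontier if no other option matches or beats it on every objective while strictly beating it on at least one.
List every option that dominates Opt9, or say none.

none

Opt1: worse on interview score (8.8 vs 9.9).
Opt2: worse on interview score (3.5 vs 9.9).
Opt3: worse on interview score (3.3 vs 9.9).
Opt4: worse on interview score (8.3 vs 9.9).
Opt5: worse on interview score (7.8 vs 9.9).
Opt6: worse on interview score (7.3 vs 9.9).
Opt7: worse on start delay (15 vs 0).
Opt8: worse on interview score (4.6 vs 9.9).
No option dominates Opt9.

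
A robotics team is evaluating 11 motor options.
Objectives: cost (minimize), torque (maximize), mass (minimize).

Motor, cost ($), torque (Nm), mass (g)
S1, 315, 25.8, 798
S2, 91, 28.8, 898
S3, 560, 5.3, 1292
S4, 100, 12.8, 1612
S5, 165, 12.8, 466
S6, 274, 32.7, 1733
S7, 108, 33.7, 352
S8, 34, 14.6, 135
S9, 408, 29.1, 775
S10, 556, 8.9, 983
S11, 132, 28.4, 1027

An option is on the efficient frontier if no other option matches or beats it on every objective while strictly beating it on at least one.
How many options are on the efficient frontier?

S1: dominated by S7 (cost 108≤315, torque 33.7≥25.8, mass 352≤798).
S2: not dominated.
S3: dominated by S1 (cost 315≤560, torque 25.8≥5.3, mass 798≤1292).
S4: dominated by S2 (cost 91≤100, torque 28.8≥12.8, mass 898≤1612).
S5: dominated by S7 (cost 108≤165, torque 33.7≥12.8, mass 352≤466).
S6: dominated by S7 (cost 108≤274, torque 33.7≥32.7, mass 352≤1733).
S7: not dominated (best torque).
S8: not dominated (best cost).
S9: dominated by S7 (cost 108≤408, torque 33.7≥29.1, mass 352≤775).
S10: dominated by S1 (cost 315≤556, torque 25.8≥8.9, mass 798≤983).
S11: dominated by S2 (cost 91≤132, torque 28.8≥28.4, mass 898≤1027).
Pareto-optimal: S2, S7, S8 → 3.

3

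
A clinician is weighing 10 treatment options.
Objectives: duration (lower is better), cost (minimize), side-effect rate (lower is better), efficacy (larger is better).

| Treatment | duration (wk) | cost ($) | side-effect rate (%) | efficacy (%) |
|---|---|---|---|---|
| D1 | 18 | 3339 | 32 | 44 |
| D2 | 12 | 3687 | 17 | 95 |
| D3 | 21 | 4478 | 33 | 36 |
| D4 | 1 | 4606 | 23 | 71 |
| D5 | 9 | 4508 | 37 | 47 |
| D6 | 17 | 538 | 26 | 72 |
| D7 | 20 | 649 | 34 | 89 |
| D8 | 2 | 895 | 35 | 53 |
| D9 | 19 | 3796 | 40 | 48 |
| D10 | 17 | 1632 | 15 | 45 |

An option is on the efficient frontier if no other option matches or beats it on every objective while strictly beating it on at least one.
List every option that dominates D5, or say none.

D8: duration 2≤9, cost 895≤4508, side-effect rate 35≤37, efficacy 53≥47 — dominates D5.
Others (D1, D2, D3, D4, D6, D7, D9, D10) are each worse than D5 on at least one objective.

D8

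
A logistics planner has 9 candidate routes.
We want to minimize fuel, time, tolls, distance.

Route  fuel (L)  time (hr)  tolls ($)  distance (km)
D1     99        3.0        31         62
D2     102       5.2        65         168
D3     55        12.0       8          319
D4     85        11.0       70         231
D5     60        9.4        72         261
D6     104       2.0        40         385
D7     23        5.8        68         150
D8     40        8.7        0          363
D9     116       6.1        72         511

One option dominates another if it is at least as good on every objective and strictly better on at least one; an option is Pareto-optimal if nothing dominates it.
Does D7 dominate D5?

D7 vs D5: fuel 23≤60, time 5.8≤9.4, tolls 68≤72, distance 150≤261 — D7 is at least as good on every objective with at least one strict improvement.

Yes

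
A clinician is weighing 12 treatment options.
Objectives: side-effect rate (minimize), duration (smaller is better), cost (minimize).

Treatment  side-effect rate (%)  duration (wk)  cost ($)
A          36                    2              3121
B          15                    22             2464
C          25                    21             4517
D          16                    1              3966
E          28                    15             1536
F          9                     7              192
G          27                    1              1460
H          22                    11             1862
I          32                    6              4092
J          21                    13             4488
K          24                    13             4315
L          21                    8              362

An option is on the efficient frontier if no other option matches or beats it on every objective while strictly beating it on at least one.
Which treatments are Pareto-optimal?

A: dominated by G (side-effect rate 27≤36, duration 1≤2, cost 1460≤3121).
B: dominated by F (side-effect rate 9≤15, duration 7≤22, cost 192≤2464).
C: dominated by D (side-effect rate 16≤25, duration 1≤21, cost 3966≤4517).
D: not dominated.
E: dominated by F (side-effect rate 9≤28, duration 7≤15, cost 192≤1536).
F: not dominated (best side-effect rate).
G: not dominated.
H: dominated by F (side-effect rate 9≤22, duration 7≤11, cost 192≤1862).
I: dominated by D (side-effect rate 16≤32, duration 1≤6, cost 3966≤4092).
J: dominated by D (side-effect rate 16≤21, duration 1≤13, cost 3966≤4488).
K: dominated by D (side-effect rate 16≤24, duration 1≤13, cost 3966≤4315).
L: dominated by F (side-effect rate 9≤21, duration 7≤8, cost 192≤362).

D, F, G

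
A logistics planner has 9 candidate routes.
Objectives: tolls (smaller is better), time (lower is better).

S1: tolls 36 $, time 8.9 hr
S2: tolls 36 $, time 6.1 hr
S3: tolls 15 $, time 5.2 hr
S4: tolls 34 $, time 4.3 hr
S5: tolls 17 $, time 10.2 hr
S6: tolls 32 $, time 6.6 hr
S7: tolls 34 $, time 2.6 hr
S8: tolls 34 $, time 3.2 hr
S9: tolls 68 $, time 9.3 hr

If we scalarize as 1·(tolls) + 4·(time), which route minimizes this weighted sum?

S3

S1: 1·36 + 4·8.9 = 71.6
S2: 1·36 + 4·6.1 = 60.4
S3: 1·15 + 4·5.2 = 35.8
S4: 1·34 + 4·4.3 = 51.2
S5: 1·17 + 4·10.2 = 57.8
S6: 1·32 + 4·6.6 = 58.4
S7: 1·34 + 4·2.6 = 44.4
S8: 1·34 + 4·3.2 = 46.8
S9: 1·68 + 4·9.3 = 105.2
Lowest: S3 at 35.8.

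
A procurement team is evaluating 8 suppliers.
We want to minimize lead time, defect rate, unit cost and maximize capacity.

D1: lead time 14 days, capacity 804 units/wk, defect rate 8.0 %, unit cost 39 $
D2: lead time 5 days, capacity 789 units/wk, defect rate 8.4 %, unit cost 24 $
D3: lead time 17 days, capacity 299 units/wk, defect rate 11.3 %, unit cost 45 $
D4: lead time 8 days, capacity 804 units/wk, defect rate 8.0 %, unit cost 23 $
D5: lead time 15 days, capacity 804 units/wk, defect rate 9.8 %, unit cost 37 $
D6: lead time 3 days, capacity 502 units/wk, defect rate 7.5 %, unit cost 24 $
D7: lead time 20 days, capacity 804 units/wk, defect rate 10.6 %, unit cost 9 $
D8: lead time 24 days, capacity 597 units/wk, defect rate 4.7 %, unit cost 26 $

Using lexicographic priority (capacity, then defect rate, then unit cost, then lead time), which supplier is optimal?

D4

First maximize capacity: best is 804, kept {D1, D4, D5, D7}.
Then minimize defect rate: best is 8.0, kept {D1, D4}.
Then minimize unit cost: best is 23, kept {D4}.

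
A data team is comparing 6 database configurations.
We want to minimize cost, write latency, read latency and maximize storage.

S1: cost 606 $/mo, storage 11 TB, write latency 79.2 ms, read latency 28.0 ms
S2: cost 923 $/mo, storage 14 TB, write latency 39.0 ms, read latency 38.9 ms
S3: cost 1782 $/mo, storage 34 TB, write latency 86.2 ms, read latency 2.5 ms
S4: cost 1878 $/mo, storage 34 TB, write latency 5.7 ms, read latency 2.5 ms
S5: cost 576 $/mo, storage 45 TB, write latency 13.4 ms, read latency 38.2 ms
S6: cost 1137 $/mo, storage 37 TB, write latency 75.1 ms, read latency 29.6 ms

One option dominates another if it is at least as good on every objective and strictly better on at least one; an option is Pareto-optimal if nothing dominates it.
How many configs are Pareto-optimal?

5

S1: not dominated.
S2: dominated by S5 (cost 576≤923, storage 45≥14, write latency 13.4≤39.0, read latency 38.2≤38.9).
S3: not dominated.
S4: not dominated (best write latency).
S5: not dominated (best cost).
S6: not dominated.
Pareto-optimal: S1, S3, S4, S5, S6 → 5.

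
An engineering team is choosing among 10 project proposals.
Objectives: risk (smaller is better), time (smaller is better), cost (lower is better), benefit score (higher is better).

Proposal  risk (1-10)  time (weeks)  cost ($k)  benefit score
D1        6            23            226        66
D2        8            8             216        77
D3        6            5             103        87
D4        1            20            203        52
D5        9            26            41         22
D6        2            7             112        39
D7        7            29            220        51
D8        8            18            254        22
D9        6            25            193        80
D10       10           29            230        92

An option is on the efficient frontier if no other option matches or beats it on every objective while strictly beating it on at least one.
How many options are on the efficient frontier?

D1: dominated by D3 (risk 6≤6, time 5≤23, cost 103≤226, benefit score 87≥66).
D2: dominated by D3 (risk 6≤8, time 5≤8, cost 103≤216, benefit score 87≥77).
D3: not dominated (best time).
D4: not dominated (best risk).
D5: not dominated (best cost).
D6: not dominated.
D7: dominated by D3 (risk 6≤7, time 5≤29, cost 103≤220, benefit score 87≥51).
D8: dominated by D2 (risk 8≤8, time 8≤18, cost 216≤254, benefit score 77≥22).
D9: dominated by D3 (risk 6≤6, time 5≤25, cost 103≤193, benefit score 87≥80).
D10: not dominated (best benefit score).
Pareto-optimal: D3, D4, D5, D6, D10 → 5.

5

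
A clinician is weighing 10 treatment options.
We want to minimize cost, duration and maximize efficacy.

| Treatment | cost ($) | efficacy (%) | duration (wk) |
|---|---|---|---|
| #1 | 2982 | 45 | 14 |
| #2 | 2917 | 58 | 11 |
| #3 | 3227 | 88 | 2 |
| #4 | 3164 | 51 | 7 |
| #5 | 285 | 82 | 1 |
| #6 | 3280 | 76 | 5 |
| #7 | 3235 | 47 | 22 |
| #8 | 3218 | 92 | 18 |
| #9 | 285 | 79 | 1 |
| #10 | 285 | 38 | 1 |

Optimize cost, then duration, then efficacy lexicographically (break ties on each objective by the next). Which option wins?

First minimize cost: best is 285, kept {#5, #9, #10}.
Then minimize duration: best is 1, kept {#5, #9, #10}.
Then maximize efficacy: best is 82, kept {#5}.

#5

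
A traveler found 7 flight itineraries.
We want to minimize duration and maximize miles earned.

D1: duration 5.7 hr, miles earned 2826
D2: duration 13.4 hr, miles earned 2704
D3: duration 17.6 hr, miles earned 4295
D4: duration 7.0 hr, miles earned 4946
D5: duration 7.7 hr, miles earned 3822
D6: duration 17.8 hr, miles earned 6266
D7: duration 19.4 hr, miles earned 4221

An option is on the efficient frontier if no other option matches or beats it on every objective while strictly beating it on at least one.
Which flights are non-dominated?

D1, D4, D6

D1: not dominated (best duration).
D2: dominated by D1 (duration 5.7≤13.4, miles earned 2826≥2704).
D3: dominated by D4 (duration 7.0≤17.6, miles earned 4946≥4295).
D4: not dominated.
D5: dominated by D4 (duration 7.0≤7.7, miles earned 4946≥3822).
D6: not dominated (best miles earned).
D7: dominated by D3 (duration 17.6≤19.4, miles earned 4295≥4221).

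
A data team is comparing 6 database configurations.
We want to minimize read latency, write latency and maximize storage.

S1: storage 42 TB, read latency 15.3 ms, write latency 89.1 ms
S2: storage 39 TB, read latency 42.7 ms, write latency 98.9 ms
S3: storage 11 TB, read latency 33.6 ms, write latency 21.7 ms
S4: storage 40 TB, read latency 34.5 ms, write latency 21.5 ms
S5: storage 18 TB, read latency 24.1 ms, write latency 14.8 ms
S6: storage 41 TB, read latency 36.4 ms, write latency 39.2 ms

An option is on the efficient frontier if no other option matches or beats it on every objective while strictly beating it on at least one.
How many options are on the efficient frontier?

S1: not dominated (best storage).
S2: dominated by S1 (storage 42≥39, read latency 15.3≤42.7, write latency 89.1≤98.9).
S3: dominated by S5 (storage 18≥11, read latency 24.1≤33.6, write latency 14.8≤21.7).
S4: not dominated.
S5: not dominated (best write latency).
S6: not dominated.
Pareto-optimal: S1, S4, S5, S6 → 4.

4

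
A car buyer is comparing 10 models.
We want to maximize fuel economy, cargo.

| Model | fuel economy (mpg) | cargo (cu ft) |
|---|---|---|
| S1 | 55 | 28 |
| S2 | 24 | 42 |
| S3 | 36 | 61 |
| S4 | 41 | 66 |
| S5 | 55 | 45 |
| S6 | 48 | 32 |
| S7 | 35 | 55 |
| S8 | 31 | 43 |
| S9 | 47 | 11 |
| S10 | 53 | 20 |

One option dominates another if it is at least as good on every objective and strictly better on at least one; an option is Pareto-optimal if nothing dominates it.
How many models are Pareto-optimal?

S1: dominated by S5 (fuel economy 55≥55, cargo 45≥28).
S2: dominated by S3 (fuel economy 36≥24, cargo 61≥42).
S3: dominated by S4 (fuel economy 41≥36, cargo 66≥61).
S4: not dominated (best cargo).
S5: not dominated.
S6: dominated by S5 (fuel economy 55≥48, cargo 45≥32).
S7: dominated by S3 (fuel economy 36≥35, cargo 61≥55).
S8: dominated by S3 (fuel economy 36≥31, cargo 61≥43).
S9: dominated by S1 (fuel economy 55≥47, cargo 28≥11).
S10: dominated by S1 (fuel economy 55≥53, cargo 28≥20).
Pareto-optimal: S4, S5 → 2.

2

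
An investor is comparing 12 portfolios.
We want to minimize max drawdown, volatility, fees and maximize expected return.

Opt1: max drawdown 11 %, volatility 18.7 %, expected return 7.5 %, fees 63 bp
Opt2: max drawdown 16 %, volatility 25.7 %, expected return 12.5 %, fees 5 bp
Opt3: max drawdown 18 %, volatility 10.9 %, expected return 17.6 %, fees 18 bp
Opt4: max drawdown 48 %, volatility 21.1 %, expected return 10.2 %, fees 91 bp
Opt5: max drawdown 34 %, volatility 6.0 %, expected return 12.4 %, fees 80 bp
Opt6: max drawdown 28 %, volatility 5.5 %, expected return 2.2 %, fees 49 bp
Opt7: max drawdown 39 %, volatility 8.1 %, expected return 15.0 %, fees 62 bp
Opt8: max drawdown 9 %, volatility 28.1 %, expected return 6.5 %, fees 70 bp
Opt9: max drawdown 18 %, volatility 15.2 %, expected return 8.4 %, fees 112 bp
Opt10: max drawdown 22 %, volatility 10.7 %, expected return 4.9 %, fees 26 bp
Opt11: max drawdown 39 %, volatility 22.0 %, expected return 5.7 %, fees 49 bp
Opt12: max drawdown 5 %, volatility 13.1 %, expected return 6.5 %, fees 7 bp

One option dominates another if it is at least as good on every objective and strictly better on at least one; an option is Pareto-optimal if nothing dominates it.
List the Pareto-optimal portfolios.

Opt1: not dominated.
Opt2: not dominated (best fees).
Opt3: not dominated (best expected return).
Opt4: dominated by Opt3 (max drawdown 18≤48, volatility 10.9≤21.1, expected return 17.6≥10.2, fees 18≤91).
Opt5: not dominated.
Opt6: not dominated (best volatility).
Opt7: not dominated.
Opt8: dominated by Opt12 (max drawdown 5≤9, volatility 13.1≤28.1, expected return 6.5≥6.5, fees 7≤70).
Opt9: dominated by Opt3 (max drawdown 18≤18, volatility 10.9≤15.2, expected return 17.6≥8.4, fees 18≤112).
Opt10: not dominated.
Opt11: dominated by Opt3 (max drawdown 18≤39, volatility 10.9≤22.0, expected return 17.6≥5.7, fees 18≤49).
Opt12: not dominated (best max drawdown).

Opt1, Opt2, Opt3, Opt5, Opt6, Opt7, Opt10, Opt12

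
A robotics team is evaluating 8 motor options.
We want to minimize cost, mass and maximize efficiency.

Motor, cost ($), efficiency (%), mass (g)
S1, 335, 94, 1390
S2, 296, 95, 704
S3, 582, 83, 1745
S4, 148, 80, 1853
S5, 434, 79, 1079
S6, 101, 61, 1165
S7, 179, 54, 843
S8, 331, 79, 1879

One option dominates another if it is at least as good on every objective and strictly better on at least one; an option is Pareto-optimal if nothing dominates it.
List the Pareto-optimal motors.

S2, S4, S6, S7

S1: dominated by S2 (cost 296≤335, efficiency 95≥94, mass 704≤1390).
S2: not dominated (best efficiency).
S3: dominated by S1 (cost 335≤582, efficiency 94≥83, mass 1390≤1745).
S4: not dominated.
S5: dominated by S2 (cost 296≤434, efficiency 95≥79, mass 704≤1079).
S6: not dominated (best cost).
S7: not dominated.
S8: dominated by S2 (cost 296≤331, efficiency 95≥79, mass 704≤1879).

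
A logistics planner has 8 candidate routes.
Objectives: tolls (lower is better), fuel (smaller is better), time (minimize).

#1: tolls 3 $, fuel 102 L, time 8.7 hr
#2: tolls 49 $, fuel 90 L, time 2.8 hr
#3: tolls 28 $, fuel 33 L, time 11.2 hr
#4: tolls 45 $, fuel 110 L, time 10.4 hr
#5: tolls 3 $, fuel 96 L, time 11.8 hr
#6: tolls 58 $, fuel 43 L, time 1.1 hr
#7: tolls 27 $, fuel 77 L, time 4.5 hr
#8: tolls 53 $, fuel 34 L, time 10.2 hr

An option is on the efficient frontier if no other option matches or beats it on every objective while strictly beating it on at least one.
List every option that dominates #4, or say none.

#1: tolls 3≤45, fuel 102≤110, time 8.7≤10.4 — dominates #4.
#7: tolls 27≤45, fuel 77≤110, time 4.5≤10.4 — dominates #4.
Others (#2, #3, #5, #6, #8) are each worse than #4 on at least one objective.

#1, #7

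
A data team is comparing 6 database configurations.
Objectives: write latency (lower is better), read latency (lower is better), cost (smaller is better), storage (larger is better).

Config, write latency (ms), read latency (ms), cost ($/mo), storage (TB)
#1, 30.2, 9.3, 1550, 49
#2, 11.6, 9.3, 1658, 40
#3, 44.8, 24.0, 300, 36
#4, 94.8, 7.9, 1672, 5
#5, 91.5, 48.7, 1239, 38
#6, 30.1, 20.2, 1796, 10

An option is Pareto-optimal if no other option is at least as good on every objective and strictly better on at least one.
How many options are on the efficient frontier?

5

#1: not dominated (best storage).
#2: not dominated (best write latency).
#3: not dominated (best cost).
#4: not dominated (best read latency).
#5: not dominated.
#6: dominated by #2 (write latency 11.6≤30.1, read latency 9.3≤20.2, cost 1658≤1796, storage 40≥10).
Pareto-optimal: #1, #2, #3, #4, #5 → 5.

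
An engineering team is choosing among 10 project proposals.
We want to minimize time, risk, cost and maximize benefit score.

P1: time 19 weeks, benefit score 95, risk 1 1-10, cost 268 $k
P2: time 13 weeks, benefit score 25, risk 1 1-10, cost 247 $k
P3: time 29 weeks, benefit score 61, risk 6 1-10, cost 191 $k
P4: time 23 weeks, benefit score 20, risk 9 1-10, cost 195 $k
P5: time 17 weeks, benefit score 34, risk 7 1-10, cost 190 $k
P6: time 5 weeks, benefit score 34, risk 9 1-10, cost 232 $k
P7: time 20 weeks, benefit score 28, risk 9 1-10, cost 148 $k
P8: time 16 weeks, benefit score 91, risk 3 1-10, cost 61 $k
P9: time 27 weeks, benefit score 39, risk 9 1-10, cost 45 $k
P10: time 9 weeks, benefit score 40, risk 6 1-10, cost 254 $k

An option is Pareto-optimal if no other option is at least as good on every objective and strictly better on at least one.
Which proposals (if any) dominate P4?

P5: time 17≤23, benefit score 34≥20, risk 7≤9, cost 190≤195 — dominates P4.
P7: time 20≤23, benefit score 28≥20, risk 9≤9, cost 148≤195 — dominates P4.
P8: time 16≤23, benefit score 91≥20, risk 3≤9, cost 61≤195 — dominates P4.
Others (P1, P2, P3, P6, P9, P10) are each worse than P4 on at least one objective.

P5, P7, P8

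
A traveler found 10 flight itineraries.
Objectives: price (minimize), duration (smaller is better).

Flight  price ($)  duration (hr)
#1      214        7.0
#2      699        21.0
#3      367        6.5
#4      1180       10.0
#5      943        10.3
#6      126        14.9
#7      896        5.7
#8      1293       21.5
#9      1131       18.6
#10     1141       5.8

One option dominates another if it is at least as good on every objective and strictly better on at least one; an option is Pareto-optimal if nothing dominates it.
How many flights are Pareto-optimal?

#1: not dominated.
#2: dominated by #1 (price 214≤699, duration 7.0≤21.0).
#3: not dominated.
#4: dominated by #1 (price 214≤1180, duration 7.0≤10.0).
#5: dominated by #1 (price 214≤943, duration 7.0≤10.3).
#6: not dominated (best price).
#7: not dominated (best duration).
#8: dominated by #1 (price 214≤1293, duration 7.0≤21.5).
#9: dominated by #1 (price 214≤1131, duration 7.0≤18.6).
#10: dominated by #7 (price 896≤1141, duration 5.7≤5.8).
Pareto-optimal: #1, #3, #6, #7 → 4.

4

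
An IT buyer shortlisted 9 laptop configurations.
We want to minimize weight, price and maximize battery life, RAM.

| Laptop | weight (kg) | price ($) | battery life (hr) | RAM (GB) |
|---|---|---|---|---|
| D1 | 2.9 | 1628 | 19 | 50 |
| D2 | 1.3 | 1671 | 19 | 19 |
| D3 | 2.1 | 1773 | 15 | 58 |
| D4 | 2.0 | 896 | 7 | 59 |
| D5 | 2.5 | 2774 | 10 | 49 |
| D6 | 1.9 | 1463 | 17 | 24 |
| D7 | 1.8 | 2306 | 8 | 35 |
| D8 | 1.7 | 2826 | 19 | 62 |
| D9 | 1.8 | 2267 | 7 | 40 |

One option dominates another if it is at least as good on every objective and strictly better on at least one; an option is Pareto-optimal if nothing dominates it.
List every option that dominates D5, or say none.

D3: weight 2.1≤2.5, price 1773≤2774, battery life 15≥10, RAM 58≥49 — dominates D5.
Others (D1, D2, D4, D6, D7, D8, D9) are each worse than D5 on at least one objective.

D3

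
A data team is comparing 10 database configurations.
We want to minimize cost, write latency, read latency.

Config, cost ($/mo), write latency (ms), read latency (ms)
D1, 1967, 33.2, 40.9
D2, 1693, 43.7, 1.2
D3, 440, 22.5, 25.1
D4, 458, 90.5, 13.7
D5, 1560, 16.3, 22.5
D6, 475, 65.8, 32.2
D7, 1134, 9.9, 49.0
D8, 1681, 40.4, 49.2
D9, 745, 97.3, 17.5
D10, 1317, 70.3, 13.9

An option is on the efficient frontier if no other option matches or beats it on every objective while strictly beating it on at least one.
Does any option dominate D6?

Yes

D3 vs D6: cost 440≤475, write latency 22.5≤65.8, read latency 25.1≤32.2 — D3 is at least as good on every objective and strictly better on at least one, so D3 dominates D6.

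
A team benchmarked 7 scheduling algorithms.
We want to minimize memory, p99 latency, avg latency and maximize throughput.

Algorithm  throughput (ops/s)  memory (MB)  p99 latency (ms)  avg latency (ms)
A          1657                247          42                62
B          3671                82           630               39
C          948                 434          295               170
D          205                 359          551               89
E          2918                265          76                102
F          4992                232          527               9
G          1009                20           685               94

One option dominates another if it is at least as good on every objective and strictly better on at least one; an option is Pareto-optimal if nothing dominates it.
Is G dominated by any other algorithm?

A: worse on memory (247 vs 20).
B: worse on memory (82 vs 20).
C: worse on throughput (948 vs 1009).
D: worse on throughput (205 vs 1009).
E: worse on memory (265 vs 20).
F: worse on memory (232 vs 20).
No option is at least as good as G on every objective and strictly better on one.

No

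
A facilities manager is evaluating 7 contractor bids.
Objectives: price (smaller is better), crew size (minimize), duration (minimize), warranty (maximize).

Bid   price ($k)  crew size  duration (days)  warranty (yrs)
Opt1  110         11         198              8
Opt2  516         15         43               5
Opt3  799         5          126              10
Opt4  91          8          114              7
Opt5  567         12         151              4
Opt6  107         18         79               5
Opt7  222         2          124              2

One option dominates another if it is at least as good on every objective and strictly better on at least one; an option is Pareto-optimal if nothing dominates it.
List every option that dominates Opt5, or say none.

Opt4

Opt4: price 91≤567, crew size 8≤12, duration 114≤151, warranty 7≥4 — dominates Opt5.
Others (Opt1, Opt2, Opt3, Opt6, Opt7) are each worse than Opt5 on at least one objective.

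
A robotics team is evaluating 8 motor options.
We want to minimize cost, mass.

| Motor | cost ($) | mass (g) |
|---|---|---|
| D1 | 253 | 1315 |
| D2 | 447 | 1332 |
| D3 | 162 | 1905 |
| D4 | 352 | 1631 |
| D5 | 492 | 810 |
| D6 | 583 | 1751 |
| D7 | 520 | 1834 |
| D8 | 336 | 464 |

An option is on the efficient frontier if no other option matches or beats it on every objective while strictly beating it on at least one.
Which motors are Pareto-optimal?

D1: not dominated.
D2: dominated by D1 (cost 253≤447, mass 1315≤1332).
D3: not dominated (best cost).
D4: dominated by D1 (cost 253≤352, mass 1315≤1631).
D5: dominated by D8 (cost 336≤492, mass 464≤810).
D6: dominated by D1 (cost 253≤583, mass 1315≤1751).
D7: dominated by D1 (cost 253≤520, mass 1315≤1834).
D8: not dominated (best mass).

D1, D3, D8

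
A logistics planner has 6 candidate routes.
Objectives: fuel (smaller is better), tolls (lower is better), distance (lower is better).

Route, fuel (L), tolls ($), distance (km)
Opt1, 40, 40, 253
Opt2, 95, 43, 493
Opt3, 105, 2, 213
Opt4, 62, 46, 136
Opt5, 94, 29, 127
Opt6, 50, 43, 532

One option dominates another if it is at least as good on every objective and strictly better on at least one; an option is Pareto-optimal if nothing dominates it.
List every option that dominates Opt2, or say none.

Opt1: fuel 40≤95, tolls 40≤43, distance 253≤493 — dominates Opt2.
Opt5: fuel 94≤95, tolls 29≤43, distance 127≤493 — dominates Opt2.
Others (Opt3, Opt4, Opt6) are each worse than Opt2 on at least one objective.

Opt1, Opt5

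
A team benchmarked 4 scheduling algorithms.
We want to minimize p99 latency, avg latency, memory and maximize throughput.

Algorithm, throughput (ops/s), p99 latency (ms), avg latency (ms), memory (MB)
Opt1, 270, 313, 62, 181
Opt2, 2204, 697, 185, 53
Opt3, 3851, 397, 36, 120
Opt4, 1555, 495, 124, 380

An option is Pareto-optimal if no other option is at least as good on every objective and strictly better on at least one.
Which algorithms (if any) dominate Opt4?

Opt3

Opt3: throughput 3851≥1555, p99 latency 397≤495, avg latency 36≤124, memory 120≤380 — dominates Opt4.
Others (Opt1, Opt2) are each worse than Opt4 on at least one objective.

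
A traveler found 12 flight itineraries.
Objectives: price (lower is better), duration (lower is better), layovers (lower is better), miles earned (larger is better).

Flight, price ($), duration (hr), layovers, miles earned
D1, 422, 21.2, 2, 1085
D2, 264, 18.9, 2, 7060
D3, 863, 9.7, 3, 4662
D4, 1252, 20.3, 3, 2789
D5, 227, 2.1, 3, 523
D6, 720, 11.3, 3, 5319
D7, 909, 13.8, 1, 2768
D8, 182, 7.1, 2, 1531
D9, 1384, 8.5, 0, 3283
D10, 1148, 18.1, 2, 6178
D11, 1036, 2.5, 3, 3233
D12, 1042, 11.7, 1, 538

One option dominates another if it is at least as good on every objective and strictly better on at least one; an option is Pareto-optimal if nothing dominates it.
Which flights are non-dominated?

D2, D3, D5, D6, D7, D8, D9, D10, D11, D12

D1: dominated by D2 (price 264≤422, duration 18.9≤21.2, layovers 2≤2, miles earned 7060≥1085).
D2: not dominated (best miles earned).
D3: not dominated.
D4: dominated by D2 (price 264≤1252, duration 18.9≤20.3, layovers 2≤3, miles earned 7060≥2789).
D5: not dominated (best duration).
D6: not dominated.
D7: not dominated.
D8: not dominated (best price).
D9: not dominated (best layovers).
D10: not dominated.
D11: not dominated.
D12: not dominated.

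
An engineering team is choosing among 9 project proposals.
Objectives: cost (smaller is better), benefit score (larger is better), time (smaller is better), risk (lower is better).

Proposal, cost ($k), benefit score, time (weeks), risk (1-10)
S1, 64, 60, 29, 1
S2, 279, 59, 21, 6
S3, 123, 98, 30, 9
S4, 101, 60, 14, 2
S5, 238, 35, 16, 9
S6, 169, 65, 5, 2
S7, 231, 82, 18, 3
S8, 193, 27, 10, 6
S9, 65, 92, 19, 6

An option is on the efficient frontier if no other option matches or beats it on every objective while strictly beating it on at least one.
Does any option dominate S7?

No

S1: worse on benefit score (60 vs 82).
S2: worse on cost (279 vs 231).
S3: worse on time (30 vs 18).
S4: worse on benefit score (60 vs 82).
S5: worse on cost (238 vs 231).
S6: worse on benefit score (65 vs 82).
S8: worse on benefit score (27 vs 82).
S9: worse on time (19 vs 18).
No option is at least as good as S7 on every objective and strictly better on one.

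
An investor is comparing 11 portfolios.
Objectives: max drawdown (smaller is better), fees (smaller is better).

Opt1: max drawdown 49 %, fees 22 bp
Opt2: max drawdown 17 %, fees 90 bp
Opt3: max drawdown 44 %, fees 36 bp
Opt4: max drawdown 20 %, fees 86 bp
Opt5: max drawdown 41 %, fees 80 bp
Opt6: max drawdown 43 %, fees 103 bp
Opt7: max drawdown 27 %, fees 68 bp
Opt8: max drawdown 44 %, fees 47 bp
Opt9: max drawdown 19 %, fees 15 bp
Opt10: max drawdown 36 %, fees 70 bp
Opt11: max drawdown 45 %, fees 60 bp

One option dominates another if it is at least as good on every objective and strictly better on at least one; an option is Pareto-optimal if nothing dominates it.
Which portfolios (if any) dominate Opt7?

Opt9

Opt9: max drawdown 19≤27, fees 15≤68 — dominates Opt7.
Others (Opt1, Opt2, Opt3, Opt4, Opt5, Opt6, Opt8, Opt10, Opt11) are each worse than Opt7 on at least one objective.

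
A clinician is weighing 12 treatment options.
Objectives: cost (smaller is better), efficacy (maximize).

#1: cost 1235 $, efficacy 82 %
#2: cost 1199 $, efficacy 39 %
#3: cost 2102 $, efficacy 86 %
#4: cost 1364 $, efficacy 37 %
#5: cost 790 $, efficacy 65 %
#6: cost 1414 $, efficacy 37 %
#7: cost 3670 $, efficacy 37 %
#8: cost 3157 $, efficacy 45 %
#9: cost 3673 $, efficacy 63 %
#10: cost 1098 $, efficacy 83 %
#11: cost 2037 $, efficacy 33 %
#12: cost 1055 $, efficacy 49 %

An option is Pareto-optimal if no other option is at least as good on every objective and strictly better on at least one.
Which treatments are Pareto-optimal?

#1: dominated by #10 (cost 1098≤1235, efficacy 83≥82).
#2: dominated by #5 (cost 790≤1199, efficacy 65≥39).
#3: not dominated (best efficacy).
#4: dominated by #1 (cost 1235≤1364, efficacy 82≥37).
#5: not dominated (best cost).
#6: dominated by #1 (cost 1235≤1414, efficacy 82≥37).
#7: dominated by #1 (cost 1235≤3670, efficacy 82≥37).
#8: dominated by #1 (cost 1235≤3157, efficacy 82≥45).
#9: dominated by #1 (cost 1235≤3673, efficacy 82≥63).
#10: not dominated.
#11: dominated by #1 (cost 1235≤2037, efficacy 82≥33).
#12: dominated by #5 (cost 790≤1055, efficacy 65≥49).

#3, #5, #10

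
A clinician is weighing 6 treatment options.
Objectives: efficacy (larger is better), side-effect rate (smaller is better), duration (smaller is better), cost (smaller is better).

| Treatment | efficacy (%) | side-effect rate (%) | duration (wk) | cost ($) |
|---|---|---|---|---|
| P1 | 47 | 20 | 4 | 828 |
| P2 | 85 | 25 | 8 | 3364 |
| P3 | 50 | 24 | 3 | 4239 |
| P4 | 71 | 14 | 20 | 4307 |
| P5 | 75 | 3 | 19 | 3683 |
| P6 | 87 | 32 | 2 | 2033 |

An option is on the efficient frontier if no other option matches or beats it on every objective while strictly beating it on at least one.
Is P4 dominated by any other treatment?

P5 vs P4: efficacy 75≥71, side-effect rate 3≤14, duration 19≤20, cost 3683≤4307 — P5 is at least as good on every objective and strictly better on at least one, so P5 dominates P4.

Yes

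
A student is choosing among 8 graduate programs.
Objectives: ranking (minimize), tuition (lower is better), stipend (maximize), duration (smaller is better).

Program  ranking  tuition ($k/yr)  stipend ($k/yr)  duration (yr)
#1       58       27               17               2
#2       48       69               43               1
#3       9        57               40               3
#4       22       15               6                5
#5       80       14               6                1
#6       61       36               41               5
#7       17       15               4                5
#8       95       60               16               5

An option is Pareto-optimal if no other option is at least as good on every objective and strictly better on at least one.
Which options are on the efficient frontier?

#1: not dominated.
#2: not dominated (best stipend).
#3: not dominated (best ranking).
#4: not dominated.
#5: not dominated (best tuition).
#6: not dominated.
#7: not dominated.
#8: dominated by #1 (ranking 58≤95, tuition 27≤60, stipend 17≥16, duration 2≤5).

#1, #2, #3, #4, #5, #6, #7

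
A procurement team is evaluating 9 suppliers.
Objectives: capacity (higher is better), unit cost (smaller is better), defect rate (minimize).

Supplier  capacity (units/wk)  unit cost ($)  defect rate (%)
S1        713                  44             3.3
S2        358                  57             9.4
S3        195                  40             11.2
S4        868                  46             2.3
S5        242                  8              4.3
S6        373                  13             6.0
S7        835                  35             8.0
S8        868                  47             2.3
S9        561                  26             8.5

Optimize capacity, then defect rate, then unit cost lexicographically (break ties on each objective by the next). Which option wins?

First maximize capacity: best is 868, kept {S4, S8}.
Then minimize defect rate: best is 2.3, kept {S4, S8}.
Then minimize unit cost: best is 46, kept {S4}.

S4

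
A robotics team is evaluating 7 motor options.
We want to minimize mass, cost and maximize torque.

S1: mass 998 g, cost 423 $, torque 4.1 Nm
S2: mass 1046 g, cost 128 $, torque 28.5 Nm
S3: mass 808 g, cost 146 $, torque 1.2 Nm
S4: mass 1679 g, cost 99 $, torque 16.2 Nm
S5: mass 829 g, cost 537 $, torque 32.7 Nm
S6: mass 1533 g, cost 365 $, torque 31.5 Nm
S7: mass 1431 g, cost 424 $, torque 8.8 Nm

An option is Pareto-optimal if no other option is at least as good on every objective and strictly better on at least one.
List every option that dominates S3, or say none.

S1: worse on mass (998 vs 808).
S2: worse on mass (1046 vs 808).
S4: worse on mass (1679 vs 808).
S5: worse on mass (829 vs 808).
S6: worse on mass (1533 vs 808).
S7: worse on mass (1431 vs 808).
No option dominates S3.

none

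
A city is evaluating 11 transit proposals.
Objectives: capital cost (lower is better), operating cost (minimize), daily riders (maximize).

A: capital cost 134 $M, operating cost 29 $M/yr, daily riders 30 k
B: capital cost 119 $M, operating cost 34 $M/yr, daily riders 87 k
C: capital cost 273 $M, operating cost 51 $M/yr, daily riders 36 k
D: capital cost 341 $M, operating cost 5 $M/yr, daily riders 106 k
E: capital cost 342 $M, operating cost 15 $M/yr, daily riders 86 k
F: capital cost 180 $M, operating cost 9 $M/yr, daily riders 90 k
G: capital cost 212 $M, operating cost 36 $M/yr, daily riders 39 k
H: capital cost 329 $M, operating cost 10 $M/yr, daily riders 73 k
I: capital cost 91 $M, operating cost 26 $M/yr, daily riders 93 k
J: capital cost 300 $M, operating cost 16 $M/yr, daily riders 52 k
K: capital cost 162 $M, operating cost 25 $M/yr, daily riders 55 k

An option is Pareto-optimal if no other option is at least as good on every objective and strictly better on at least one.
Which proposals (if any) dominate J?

F: capital cost 180≤300, operating cost 9≤16, daily riders 90≥52 — dominates J.
Others (A, B, C, D, E, G, H, I, K) are each worse than J on at least one objective.

F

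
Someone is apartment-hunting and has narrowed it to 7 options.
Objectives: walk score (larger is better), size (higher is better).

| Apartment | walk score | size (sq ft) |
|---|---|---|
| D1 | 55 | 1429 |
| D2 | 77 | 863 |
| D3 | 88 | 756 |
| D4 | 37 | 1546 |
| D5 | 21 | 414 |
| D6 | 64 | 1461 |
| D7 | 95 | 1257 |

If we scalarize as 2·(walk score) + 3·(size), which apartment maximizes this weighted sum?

D4

D1: 2·55 + 3·1429 = 4397
D2: 2·77 + 3·863 = 2743
D3: 2·88 + 3·756 = 2444
D4: 2·37 + 3·1546 = 4712
D5: 2·21 + 3·414 = 1284
D6: 2·64 + 3·1461 = 4511
D7: 2·95 + 3·1257 = 3961
Highest: D4 at 4712.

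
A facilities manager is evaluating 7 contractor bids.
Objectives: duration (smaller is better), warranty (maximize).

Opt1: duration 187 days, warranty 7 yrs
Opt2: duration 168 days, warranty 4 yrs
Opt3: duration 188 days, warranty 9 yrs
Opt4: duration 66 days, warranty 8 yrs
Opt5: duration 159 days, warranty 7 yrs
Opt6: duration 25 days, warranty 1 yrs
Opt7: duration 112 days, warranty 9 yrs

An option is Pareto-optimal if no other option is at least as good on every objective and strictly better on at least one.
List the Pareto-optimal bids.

Opt4, Opt6, Opt7

Opt1: dominated by Opt4 (duration 66≤187, warranty 8≥7).
Opt2: dominated by Opt4 (duration 66≤168, warranty 8≥4).
Opt3: dominated by Opt7 (duration 112≤188, warranty 9≥9).
Opt4: not dominated.
Opt5: dominated by Opt4 (duration 66≤159, warranty 8≥7).
Opt6: not dominated (best duration).
Opt7: not dominated.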